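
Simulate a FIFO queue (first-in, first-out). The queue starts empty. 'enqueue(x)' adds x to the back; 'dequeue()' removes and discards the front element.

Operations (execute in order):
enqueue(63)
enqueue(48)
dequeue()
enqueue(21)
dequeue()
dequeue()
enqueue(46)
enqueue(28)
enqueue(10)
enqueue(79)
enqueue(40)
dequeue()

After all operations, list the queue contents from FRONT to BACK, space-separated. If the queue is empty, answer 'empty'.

enqueue(63): [63]
enqueue(48): [63, 48]
dequeue(): [48]
enqueue(21): [48, 21]
dequeue(): [21]
dequeue(): []
enqueue(46): [46]
enqueue(28): [46, 28]
enqueue(10): [46, 28, 10]
enqueue(79): [46, 28, 10, 79]
enqueue(40): [46, 28, 10, 79, 40]
dequeue(): [28, 10, 79, 40]

Answer: 28 10 79 40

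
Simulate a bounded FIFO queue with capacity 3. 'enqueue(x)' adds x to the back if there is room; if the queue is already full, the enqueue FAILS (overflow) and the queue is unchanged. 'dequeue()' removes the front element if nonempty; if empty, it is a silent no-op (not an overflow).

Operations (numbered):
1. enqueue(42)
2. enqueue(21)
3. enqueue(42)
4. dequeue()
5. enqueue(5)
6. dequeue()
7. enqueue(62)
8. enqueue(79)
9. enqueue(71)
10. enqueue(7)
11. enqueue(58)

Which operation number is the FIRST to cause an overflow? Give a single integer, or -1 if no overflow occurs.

1. enqueue(42): size=1
2. enqueue(21): size=2
3. enqueue(42): size=3
4. dequeue(): size=2
5. enqueue(5): size=3
6. dequeue(): size=2
7. enqueue(62): size=3
8. enqueue(79): size=3=cap → OVERFLOW (fail)
9. enqueue(71): size=3=cap → OVERFLOW (fail)
10. enqueue(7): size=3=cap → OVERFLOW (fail)
11. enqueue(58): size=3=cap → OVERFLOW (fail)

Answer: 8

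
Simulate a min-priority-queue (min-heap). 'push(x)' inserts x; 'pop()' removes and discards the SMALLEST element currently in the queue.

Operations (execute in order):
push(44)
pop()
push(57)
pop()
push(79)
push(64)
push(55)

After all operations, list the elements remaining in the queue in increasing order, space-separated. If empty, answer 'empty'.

Answer: 55 64 79

Derivation:
push(44): heap contents = [44]
pop() → 44: heap contents = []
push(57): heap contents = [57]
pop() → 57: heap contents = []
push(79): heap contents = [79]
push(64): heap contents = [64, 79]
push(55): heap contents = [55, 64, 79]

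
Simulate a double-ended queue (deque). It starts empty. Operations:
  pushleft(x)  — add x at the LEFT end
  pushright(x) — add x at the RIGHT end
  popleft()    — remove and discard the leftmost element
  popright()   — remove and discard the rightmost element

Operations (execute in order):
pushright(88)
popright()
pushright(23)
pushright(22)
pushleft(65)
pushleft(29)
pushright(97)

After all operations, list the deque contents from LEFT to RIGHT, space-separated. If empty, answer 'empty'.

pushright(88): [88]
popright(): []
pushright(23): [23]
pushright(22): [23, 22]
pushleft(65): [65, 23, 22]
pushleft(29): [29, 65, 23, 22]
pushright(97): [29, 65, 23, 22, 97]

Answer: 29 65 23 22 97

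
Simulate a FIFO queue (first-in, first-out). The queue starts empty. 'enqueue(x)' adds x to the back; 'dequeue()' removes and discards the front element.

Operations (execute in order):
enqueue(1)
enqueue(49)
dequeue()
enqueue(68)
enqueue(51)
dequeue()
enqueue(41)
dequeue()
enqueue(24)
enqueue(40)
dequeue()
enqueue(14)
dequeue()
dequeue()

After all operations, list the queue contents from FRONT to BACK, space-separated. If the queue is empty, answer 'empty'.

Answer: 40 14

Derivation:
enqueue(1): [1]
enqueue(49): [1, 49]
dequeue(): [49]
enqueue(68): [49, 68]
enqueue(51): [49, 68, 51]
dequeue(): [68, 51]
enqueue(41): [68, 51, 41]
dequeue(): [51, 41]
enqueue(24): [51, 41, 24]
enqueue(40): [51, 41, 24, 40]
dequeue(): [41, 24, 40]
enqueue(14): [41, 24, 40, 14]
dequeue(): [24, 40, 14]
dequeue(): [40, 14]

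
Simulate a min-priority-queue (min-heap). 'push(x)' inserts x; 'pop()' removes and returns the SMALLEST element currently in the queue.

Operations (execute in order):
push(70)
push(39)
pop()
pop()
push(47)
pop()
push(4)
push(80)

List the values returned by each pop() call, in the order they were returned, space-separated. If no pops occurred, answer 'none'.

Answer: 39 70 47

Derivation:
push(70): heap contents = [70]
push(39): heap contents = [39, 70]
pop() → 39: heap contents = [70]
pop() → 70: heap contents = []
push(47): heap contents = [47]
pop() → 47: heap contents = []
push(4): heap contents = [4]
push(80): heap contents = [4, 80]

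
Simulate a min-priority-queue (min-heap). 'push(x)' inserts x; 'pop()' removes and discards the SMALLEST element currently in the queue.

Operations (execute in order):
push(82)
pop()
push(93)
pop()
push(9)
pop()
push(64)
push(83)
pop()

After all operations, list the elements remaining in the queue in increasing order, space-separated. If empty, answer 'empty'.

push(82): heap contents = [82]
pop() → 82: heap contents = []
push(93): heap contents = [93]
pop() → 93: heap contents = []
push(9): heap contents = [9]
pop() → 9: heap contents = []
push(64): heap contents = [64]
push(83): heap contents = [64, 83]
pop() → 64: heap contents = [83]

Answer: 83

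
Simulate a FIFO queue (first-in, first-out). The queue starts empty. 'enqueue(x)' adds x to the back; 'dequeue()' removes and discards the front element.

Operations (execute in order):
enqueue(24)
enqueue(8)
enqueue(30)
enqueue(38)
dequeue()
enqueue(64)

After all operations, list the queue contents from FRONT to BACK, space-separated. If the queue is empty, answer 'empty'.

Answer: 8 30 38 64

Derivation:
enqueue(24): [24]
enqueue(8): [24, 8]
enqueue(30): [24, 8, 30]
enqueue(38): [24, 8, 30, 38]
dequeue(): [8, 30, 38]
enqueue(64): [8, 30, 38, 64]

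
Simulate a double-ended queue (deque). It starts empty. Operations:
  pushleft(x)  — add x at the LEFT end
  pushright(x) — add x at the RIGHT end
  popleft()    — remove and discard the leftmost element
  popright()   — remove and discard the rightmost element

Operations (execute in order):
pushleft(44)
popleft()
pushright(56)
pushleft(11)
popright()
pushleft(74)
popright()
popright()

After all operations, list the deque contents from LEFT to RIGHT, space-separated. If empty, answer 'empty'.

pushleft(44): [44]
popleft(): []
pushright(56): [56]
pushleft(11): [11, 56]
popright(): [11]
pushleft(74): [74, 11]
popright(): [74]
popright(): []

Answer: empty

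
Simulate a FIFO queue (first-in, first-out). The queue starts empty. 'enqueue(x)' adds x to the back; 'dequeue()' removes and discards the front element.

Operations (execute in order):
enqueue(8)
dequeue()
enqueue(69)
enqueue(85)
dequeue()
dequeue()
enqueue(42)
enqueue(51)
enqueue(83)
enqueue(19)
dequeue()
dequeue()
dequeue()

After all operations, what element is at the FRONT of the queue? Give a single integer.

Answer: 19

Derivation:
enqueue(8): queue = [8]
dequeue(): queue = []
enqueue(69): queue = [69]
enqueue(85): queue = [69, 85]
dequeue(): queue = [85]
dequeue(): queue = []
enqueue(42): queue = [42]
enqueue(51): queue = [42, 51]
enqueue(83): queue = [42, 51, 83]
enqueue(19): queue = [42, 51, 83, 19]
dequeue(): queue = [51, 83, 19]
dequeue(): queue = [83, 19]
dequeue(): queue = [19]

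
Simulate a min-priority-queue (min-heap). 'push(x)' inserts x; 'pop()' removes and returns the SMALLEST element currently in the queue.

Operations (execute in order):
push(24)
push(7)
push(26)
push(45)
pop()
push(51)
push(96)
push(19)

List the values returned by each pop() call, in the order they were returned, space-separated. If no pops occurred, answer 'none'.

Answer: 7

Derivation:
push(24): heap contents = [24]
push(7): heap contents = [7, 24]
push(26): heap contents = [7, 24, 26]
push(45): heap contents = [7, 24, 26, 45]
pop() → 7: heap contents = [24, 26, 45]
push(51): heap contents = [24, 26, 45, 51]
push(96): heap contents = [24, 26, 45, 51, 96]
push(19): heap contents = [19, 24, 26, 45, 51, 96]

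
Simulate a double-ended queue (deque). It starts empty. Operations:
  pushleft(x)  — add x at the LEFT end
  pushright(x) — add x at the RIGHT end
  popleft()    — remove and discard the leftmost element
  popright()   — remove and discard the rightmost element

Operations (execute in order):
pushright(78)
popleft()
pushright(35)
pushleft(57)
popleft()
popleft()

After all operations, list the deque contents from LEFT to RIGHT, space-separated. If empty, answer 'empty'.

Answer: empty

Derivation:
pushright(78): [78]
popleft(): []
pushright(35): [35]
pushleft(57): [57, 35]
popleft(): [35]
popleft(): []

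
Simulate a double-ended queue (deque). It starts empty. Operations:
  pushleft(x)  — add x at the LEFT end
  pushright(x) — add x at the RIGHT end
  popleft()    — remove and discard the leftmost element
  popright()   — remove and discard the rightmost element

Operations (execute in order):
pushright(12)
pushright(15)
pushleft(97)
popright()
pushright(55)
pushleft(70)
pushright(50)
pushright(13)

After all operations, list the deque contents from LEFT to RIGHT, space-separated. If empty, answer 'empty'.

pushright(12): [12]
pushright(15): [12, 15]
pushleft(97): [97, 12, 15]
popright(): [97, 12]
pushright(55): [97, 12, 55]
pushleft(70): [70, 97, 12, 55]
pushright(50): [70, 97, 12, 55, 50]
pushright(13): [70, 97, 12, 55, 50, 13]

Answer: 70 97 12 55 50 13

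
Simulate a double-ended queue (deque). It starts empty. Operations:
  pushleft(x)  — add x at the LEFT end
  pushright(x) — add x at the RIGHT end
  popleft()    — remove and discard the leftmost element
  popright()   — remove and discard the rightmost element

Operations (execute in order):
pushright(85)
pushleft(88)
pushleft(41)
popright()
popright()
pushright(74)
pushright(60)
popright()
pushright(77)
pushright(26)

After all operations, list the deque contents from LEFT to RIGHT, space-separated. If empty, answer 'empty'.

pushright(85): [85]
pushleft(88): [88, 85]
pushleft(41): [41, 88, 85]
popright(): [41, 88]
popright(): [41]
pushright(74): [41, 74]
pushright(60): [41, 74, 60]
popright(): [41, 74]
pushright(77): [41, 74, 77]
pushright(26): [41, 74, 77, 26]

Answer: 41 74 77 26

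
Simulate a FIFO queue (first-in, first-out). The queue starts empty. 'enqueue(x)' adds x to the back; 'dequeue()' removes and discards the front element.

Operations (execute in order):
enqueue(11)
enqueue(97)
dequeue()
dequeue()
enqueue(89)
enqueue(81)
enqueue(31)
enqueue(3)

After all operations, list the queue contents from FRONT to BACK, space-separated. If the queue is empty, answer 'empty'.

enqueue(11): [11]
enqueue(97): [11, 97]
dequeue(): [97]
dequeue(): []
enqueue(89): [89]
enqueue(81): [89, 81]
enqueue(31): [89, 81, 31]
enqueue(3): [89, 81, 31, 3]

Answer: 89 81 31 3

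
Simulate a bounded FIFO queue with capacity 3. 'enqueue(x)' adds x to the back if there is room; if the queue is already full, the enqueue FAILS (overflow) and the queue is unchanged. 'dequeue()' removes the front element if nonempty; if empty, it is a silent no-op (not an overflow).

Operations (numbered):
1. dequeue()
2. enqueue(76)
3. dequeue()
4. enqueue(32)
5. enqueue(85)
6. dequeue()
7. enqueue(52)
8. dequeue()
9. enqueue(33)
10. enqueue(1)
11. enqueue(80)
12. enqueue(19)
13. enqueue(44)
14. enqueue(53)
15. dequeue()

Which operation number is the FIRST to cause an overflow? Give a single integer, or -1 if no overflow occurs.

1. dequeue(): empty, no-op, size=0
2. enqueue(76): size=1
3. dequeue(): size=0
4. enqueue(32): size=1
5. enqueue(85): size=2
6. dequeue(): size=1
7. enqueue(52): size=2
8. dequeue(): size=1
9. enqueue(33): size=2
10. enqueue(1): size=3
11. enqueue(80): size=3=cap → OVERFLOW (fail)
12. enqueue(19): size=3=cap → OVERFLOW (fail)
13. enqueue(44): size=3=cap → OVERFLOW (fail)
14. enqueue(53): size=3=cap → OVERFLOW (fail)
15. dequeue(): size=2

Answer: 11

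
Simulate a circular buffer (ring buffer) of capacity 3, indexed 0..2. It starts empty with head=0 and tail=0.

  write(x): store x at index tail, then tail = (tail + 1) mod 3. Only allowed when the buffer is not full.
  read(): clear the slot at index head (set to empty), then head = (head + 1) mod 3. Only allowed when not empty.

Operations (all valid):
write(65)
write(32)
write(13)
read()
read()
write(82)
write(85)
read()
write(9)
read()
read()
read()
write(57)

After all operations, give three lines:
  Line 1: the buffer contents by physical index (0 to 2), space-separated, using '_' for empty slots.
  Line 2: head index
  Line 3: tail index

write(65): buf=[65 _ _], head=0, tail=1, size=1
write(32): buf=[65 32 _], head=0, tail=2, size=2
write(13): buf=[65 32 13], head=0, tail=0, size=3
read(): buf=[_ 32 13], head=1, tail=0, size=2
read(): buf=[_ _ 13], head=2, tail=0, size=1
write(82): buf=[82 _ 13], head=2, tail=1, size=2
write(85): buf=[82 85 13], head=2, tail=2, size=3
read(): buf=[82 85 _], head=0, tail=2, size=2
write(9): buf=[82 85 9], head=0, tail=0, size=3
read(): buf=[_ 85 9], head=1, tail=0, size=2
read(): buf=[_ _ 9], head=2, tail=0, size=1
read(): buf=[_ _ _], head=0, tail=0, size=0
write(57): buf=[57 _ _], head=0, tail=1, size=1

Answer: 57 _ _
0
1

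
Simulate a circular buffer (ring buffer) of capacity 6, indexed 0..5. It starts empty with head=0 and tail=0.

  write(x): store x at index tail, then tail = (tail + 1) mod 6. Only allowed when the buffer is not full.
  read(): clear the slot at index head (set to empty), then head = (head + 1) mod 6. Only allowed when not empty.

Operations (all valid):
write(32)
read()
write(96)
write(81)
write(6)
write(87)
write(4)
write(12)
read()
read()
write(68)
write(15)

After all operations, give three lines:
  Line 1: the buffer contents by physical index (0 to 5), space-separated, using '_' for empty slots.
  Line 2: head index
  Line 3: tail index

write(32): buf=[32 _ _ _ _ _], head=0, tail=1, size=1
read(): buf=[_ _ _ _ _ _], head=1, tail=1, size=0
write(96): buf=[_ 96 _ _ _ _], head=1, tail=2, size=1
write(81): buf=[_ 96 81 _ _ _], head=1, tail=3, size=2
write(6): buf=[_ 96 81 6 _ _], head=1, tail=4, size=3
write(87): buf=[_ 96 81 6 87 _], head=1, tail=5, size=4
write(4): buf=[_ 96 81 6 87 4], head=1, tail=0, size=5
write(12): buf=[12 96 81 6 87 4], head=1, tail=1, size=6
read(): buf=[12 _ 81 6 87 4], head=2, tail=1, size=5
read(): buf=[12 _ _ 6 87 4], head=3, tail=1, size=4
write(68): buf=[12 68 _ 6 87 4], head=3, tail=2, size=5
write(15): buf=[12 68 15 6 87 4], head=3, tail=3, size=6

Answer: 12 68 15 6 87 4
3
3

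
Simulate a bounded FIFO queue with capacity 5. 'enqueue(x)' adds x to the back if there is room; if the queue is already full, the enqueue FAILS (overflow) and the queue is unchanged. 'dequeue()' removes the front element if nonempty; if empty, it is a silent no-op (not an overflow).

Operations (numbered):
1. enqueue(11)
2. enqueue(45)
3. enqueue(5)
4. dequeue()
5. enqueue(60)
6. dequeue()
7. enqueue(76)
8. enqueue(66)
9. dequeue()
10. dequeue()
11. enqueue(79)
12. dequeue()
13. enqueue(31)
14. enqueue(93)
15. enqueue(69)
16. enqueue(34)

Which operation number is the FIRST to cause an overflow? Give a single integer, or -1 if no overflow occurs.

1. enqueue(11): size=1
2. enqueue(45): size=2
3. enqueue(5): size=3
4. dequeue(): size=2
5. enqueue(60): size=3
6. dequeue(): size=2
7. enqueue(76): size=3
8. enqueue(66): size=4
9. dequeue(): size=3
10. dequeue(): size=2
11. enqueue(79): size=3
12. dequeue(): size=2
13. enqueue(31): size=3
14. enqueue(93): size=4
15. enqueue(69): size=5
16. enqueue(34): size=5=cap → OVERFLOW (fail)

Answer: 16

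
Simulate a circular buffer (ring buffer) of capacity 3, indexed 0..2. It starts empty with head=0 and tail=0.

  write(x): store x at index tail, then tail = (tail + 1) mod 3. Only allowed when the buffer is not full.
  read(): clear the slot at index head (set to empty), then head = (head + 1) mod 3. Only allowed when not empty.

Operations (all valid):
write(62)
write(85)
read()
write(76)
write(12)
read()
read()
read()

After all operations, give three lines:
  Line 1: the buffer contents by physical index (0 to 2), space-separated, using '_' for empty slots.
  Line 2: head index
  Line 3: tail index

write(62): buf=[62 _ _], head=0, tail=1, size=1
write(85): buf=[62 85 _], head=0, tail=2, size=2
read(): buf=[_ 85 _], head=1, tail=2, size=1
write(76): buf=[_ 85 76], head=1, tail=0, size=2
write(12): buf=[12 85 76], head=1, tail=1, size=3
read(): buf=[12 _ 76], head=2, tail=1, size=2
read(): buf=[12 _ _], head=0, tail=1, size=1
read(): buf=[_ _ _], head=1, tail=1, size=0

Answer: _ _ _
1
1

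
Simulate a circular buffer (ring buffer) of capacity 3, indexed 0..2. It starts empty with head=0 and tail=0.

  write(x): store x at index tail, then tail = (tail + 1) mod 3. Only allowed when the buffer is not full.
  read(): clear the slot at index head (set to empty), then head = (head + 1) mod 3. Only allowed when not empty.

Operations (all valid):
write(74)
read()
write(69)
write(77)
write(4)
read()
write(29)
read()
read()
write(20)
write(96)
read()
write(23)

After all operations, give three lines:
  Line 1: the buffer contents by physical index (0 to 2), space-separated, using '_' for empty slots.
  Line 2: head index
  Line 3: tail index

write(74): buf=[74 _ _], head=0, tail=1, size=1
read(): buf=[_ _ _], head=1, tail=1, size=0
write(69): buf=[_ 69 _], head=1, tail=2, size=1
write(77): buf=[_ 69 77], head=1, tail=0, size=2
write(4): buf=[4 69 77], head=1, tail=1, size=3
read(): buf=[4 _ 77], head=2, tail=1, size=2
write(29): buf=[4 29 77], head=2, tail=2, size=3
read(): buf=[4 29 _], head=0, tail=2, size=2
read(): buf=[_ 29 _], head=1, tail=2, size=1
write(20): buf=[_ 29 20], head=1, tail=0, size=2
write(96): buf=[96 29 20], head=1, tail=1, size=3
read(): buf=[96 _ 20], head=2, tail=1, size=2
write(23): buf=[96 23 20], head=2, tail=2, size=3

Answer: 96 23 20
2
2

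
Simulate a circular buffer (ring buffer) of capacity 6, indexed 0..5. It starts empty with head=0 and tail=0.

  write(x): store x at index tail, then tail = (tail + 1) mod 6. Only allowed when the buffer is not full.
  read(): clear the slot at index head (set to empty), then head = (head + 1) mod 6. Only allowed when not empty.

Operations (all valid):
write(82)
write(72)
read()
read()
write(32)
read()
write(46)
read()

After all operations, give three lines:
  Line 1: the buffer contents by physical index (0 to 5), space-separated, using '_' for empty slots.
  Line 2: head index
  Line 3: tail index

write(82): buf=[82 _ _ _ _ _], head=0, tail=1, size=1
write(72): buf=[82 72 _ _ _ _], head=0, tail=2, size=2
read(): buf=[_ 72 _ _ _ _], head=1, tail=2, size=1
read(): buf=[_ _ _ _ _ _], head=2, tail=2, size=0
write(32): buf=[_ _ 32 _ _ _], head=2, tail=3, size=1
read(): buf=[_ _ _ _ _ _], head=3, tail=3, size=0
write(46): buf=[_ _ _ 46 _ _], head=3, tail=4, size=1
read(): buf=[_ _ _ _ _ _], head=4, tail=4, size=0

Answer: _ _ _ _ _ _
4
4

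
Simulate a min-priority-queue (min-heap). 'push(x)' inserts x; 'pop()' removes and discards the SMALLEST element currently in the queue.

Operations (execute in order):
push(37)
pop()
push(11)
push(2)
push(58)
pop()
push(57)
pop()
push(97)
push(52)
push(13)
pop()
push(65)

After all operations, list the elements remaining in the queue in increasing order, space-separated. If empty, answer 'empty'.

Answer: 52 57 58 65 97

Derivation:
push(37): heap contents = [37]
pop() → 37: heap contents = []
push(11): heap contents = [11]
push(2): heap contents = [2, 11]
push(58): heap contents = [2, 11, 58]
pop() → 2: heap contents = [11, 58]
push(57): heap contents = [11, 57, 58]
pop() → 11: heap contents = [57, 58]
push(97): heap contents = [57, 58, 97]
push(52): heap contents = [52, 57, 58, 97]
push(13): heap contents = [13, 52, 57, 58, 97]
pop() → 13: heap contents = [52, 57, 58, 97]
push(65): heap contents = [52, 57, 58, 65, 97]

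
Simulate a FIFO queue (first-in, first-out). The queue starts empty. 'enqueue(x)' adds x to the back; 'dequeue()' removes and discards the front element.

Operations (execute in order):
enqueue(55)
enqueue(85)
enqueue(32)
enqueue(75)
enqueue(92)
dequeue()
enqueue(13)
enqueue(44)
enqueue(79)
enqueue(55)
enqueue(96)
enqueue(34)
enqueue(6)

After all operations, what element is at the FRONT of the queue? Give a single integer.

enqueue(55): queue = [55]
enqueue(85): queue = [55, 85]
enqueue(32): queue = [55, 85, 32]
enqueue(75): queue = [55, 85, 32, 75]
enqueue(92): queue = [55, 85, 32, 75, 92]
dequeue(): queue = [85, 32, 75, 92]
enqueue(13): queue = [85, 32, 75, 92, 13]
enqueue(44): queue = [85, 32, 75, 92, 13, 44]
enqueue(79): queue = [85, 32, 75, 92, 13, 44, 79]
enqueue(55): queue = [85, 32, 75, 92, 13, 44, 79, 55]
enqueue(96): queue = [85, 32, 75, 92, 13, 44, 79, 55, 96]
enqueue(34): queue = [85, 32, 75, 92, 13, 44, 79, 55, 96, 34]
enqueue(6): queue = [85, 32, 75, 92, 13, 44, 79, 55, 96, 34, 6]

Answer: 85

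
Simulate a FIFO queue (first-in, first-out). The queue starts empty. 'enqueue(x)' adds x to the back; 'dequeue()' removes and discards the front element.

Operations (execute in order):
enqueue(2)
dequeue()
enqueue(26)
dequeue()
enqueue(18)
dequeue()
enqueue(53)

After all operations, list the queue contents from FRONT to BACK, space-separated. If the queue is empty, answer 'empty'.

enqueue(2): [2]
dequeue(): []
enqueue(26): [26]
dequeue(): []
enqueue(18): [18]
dequeue(): []
enqueue(53): [53]

Answer: 53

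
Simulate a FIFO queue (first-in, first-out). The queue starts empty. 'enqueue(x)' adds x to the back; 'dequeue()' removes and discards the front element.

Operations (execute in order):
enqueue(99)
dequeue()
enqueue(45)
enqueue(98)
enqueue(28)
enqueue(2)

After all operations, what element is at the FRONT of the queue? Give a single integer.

Answer: 45

Derivation:
enqueue(99): queue = [99]
dequeue(): queue = []
enqueue(45): queue = [45]
enqueue(98): queue = [45, 98]
enqueue(28): queue = [45, 98, 28]
enqueue(2): queue = [45, 98, 28, 2]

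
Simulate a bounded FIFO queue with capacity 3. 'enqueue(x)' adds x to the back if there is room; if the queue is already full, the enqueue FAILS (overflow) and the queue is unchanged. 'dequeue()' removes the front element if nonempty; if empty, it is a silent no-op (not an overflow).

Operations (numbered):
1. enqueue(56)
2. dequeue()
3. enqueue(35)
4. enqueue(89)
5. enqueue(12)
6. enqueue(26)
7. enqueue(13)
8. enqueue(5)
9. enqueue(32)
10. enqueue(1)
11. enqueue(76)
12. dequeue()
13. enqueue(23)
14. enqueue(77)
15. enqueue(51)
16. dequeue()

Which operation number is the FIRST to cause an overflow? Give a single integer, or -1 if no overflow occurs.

Answer: 6

Derivation:
1. enqueue(56): size=1
2. dequeue(): size=0
3. enqueue(35): size=1
4. enqueue(89): size=2
5. enqueue(12): size=3
6. enqueue(26): size=3=cap → OVERFLOW (fail)
7. enqueue(13): size=3=cap → OVERFLOW (fail)
8. enqueue(5): size=3=cap → OVERFLOW (fail)
9. enqueue(32): size=3=cap → OVERFLOW (fail)
10. enqueue(1): size=3=cap → OVERFLOW (fail)
11. enqueue(76): size=3=cap → OVERFLOW (fail)
12. dequeue(): size=2
13. enqueue(23): size=3
14. enqueue(77): size=3=cap → OVERFLOW (fail)
15. enqueue(51): size=3=cap → OVERFLOW (fail)
16. dequeue(): size=2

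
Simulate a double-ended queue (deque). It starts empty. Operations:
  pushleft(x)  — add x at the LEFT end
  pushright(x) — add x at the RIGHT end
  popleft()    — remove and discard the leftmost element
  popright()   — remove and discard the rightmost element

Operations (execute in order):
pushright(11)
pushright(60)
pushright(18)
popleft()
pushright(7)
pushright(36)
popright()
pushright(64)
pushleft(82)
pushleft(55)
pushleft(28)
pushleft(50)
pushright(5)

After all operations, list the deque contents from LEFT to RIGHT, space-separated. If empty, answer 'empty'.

pushright(11): [11]
pushright(60): [11, 60]
pushright(18): [11, 60, 18]
popleft(): [60, 18]
pushright(7): [60, 18, 7]
pushright(36): [60, 18, 7, 36]
popright(): [60, 18, 7]
pushright(64): [60, 18, 7, 64]
pushleft(82): [82, 60, 18, 7, 64]
pushleft(55): [55, 82, 60, 18, 7, 64]
pushleft(28): [28, 55, 82, 60, 18, 7, 64]
pushleft(50): [50, 28, 55, 82, 60, 18, 7, 64]
pushright(5): [50, 28, 55, 82, 60, 18, 7, 64, 5]

Answer: 50 28 55 82 60 18 7 64 5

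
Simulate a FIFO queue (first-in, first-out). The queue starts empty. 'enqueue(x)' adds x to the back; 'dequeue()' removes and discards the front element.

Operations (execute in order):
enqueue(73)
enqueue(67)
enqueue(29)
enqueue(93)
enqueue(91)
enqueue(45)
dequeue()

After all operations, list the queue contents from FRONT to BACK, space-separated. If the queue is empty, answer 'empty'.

enqueue(73): [73]
enqueue(67): [73, 67]
enqueue(29): [73, 67, 29]
enqueue(93): [73, 67, 29, 93]
enqueue(91): [73, 67, 29, 93, 91]
enqueue(45): [73, 67, 29, 93, 91, 45]
dequeue(): [67, 29, 93, 91, 45]

Answer: 67 29 93 91 45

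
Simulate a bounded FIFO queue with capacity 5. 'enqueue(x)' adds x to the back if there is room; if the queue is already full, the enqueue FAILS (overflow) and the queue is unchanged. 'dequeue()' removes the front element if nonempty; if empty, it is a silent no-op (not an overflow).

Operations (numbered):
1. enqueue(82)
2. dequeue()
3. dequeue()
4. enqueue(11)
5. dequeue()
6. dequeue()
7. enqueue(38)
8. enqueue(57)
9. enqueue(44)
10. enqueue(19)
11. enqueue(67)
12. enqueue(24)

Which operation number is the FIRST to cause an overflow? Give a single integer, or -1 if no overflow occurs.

Answer: 12

Derivation:
1. enqueue(82): size=1
2. dequeue(): size=0
3. dequeue(): empty, no-op, size=0
4. enqueue(11): size=1
5. dequeue(): size=0
6. dequeue(): empty, no-op, size=0
7. enqueue(38): size=1
8. enqueue(57): size=2
9. enqueue(44): size=3
10. enqueue(19): size=4
11. enqueue(67): size=5
12. enqueue(24): size=5=cap → OVERFLOW (fail)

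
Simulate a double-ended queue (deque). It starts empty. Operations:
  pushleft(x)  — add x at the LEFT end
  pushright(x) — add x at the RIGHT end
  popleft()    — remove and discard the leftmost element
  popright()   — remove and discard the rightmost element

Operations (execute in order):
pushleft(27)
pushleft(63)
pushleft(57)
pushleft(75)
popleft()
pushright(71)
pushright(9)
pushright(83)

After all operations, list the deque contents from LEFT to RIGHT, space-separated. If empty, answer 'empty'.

pushleft(27): [27]
pushleft(63): [63, 27]
pushleft(57): [57, 63, 27]
pushleft(75): [75, 57, 63, 27]
popleft(): [57, 63, 27]
pushright(71): [57, 63, 27, 71]
pushright(9): [57, 63, 27, 71, 9]
pushright(83): [57, 63, 27, 71, 9, 83]

Answer: 57 63 27 71 9 83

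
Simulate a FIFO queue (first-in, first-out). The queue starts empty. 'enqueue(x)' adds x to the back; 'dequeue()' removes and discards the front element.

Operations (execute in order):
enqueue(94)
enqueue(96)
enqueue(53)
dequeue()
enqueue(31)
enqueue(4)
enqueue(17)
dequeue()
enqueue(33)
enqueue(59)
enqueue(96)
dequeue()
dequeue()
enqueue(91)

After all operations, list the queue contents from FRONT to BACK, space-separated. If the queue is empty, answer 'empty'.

Answer: 4 17 33 59 96 91

Derivation:
enqueue(94): [94]
enqueue(96): [94, 96]
enqueue(53): [94, 96, 53]
dequeue(): [96, 53]
enqueue(31): [96, 53, 31]
enqueue(4): [96, 53, 31, 4]
enqueue(17): [96, 53, 31, 4, 17]
dequeue(): [53, 31, 4, 17]
enqueue(33): [53, 31, 4, 17, 33]
enqueue(59): [53, 31, 4, 17, 33, 59]
enqueue(96): [53, 31, 4, 17, 33, 59, 96]
dequeue(): [31, 4, 17, 33, 59, 96]
dequeue(): [4, 17, 33, 59, 96]
enqueue(91): [4, 17, 33, 59, 96, 91]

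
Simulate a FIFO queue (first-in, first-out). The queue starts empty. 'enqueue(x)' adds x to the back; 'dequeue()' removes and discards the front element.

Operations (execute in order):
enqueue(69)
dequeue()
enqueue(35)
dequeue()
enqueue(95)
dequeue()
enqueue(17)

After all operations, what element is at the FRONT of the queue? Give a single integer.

Answer: 17

Derivation:
enqueue(69): queue = [69]
dequeue(): queue = []
enqueue(35): queue = [35]
dequeue(): queue = []
enqueue(95): queue = [95]
dequeue(): queue = []
enqueue(17): queue = [17]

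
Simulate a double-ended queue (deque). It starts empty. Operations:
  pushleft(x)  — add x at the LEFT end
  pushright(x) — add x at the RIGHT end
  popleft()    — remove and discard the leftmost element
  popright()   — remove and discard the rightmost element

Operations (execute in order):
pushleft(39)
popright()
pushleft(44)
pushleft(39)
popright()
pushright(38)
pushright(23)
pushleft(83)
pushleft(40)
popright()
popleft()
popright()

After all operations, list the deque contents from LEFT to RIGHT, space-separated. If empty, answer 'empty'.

pushleft(39): [39]
popright(): []
pushleft(44): [44]
pushleft(39): [39, 44]
popright(): [39]
pushright(38): [39, 38]
pushright(23): [39, 38, 23]
pushleft(83): [83, 39, 38, 23]
pushleft(40): [40, 83, 39, 38, 23]
popright(): [40, 83, 39, 38]
popleft(): [83, 39, 38]
popright(): [83, 39]

Answer: 83 39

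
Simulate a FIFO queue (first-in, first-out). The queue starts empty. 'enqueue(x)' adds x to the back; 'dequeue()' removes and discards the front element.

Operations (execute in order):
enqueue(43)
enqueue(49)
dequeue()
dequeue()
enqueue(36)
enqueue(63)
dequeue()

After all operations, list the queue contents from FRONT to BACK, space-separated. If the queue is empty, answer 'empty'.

Answer: 63

Derivation:
enqueue(43): [43]
enqueue(49): [43, 49]
dequeue(): [49]
dequeue(): []
enqueue(36): [36]
enqueue(63): [36, 63]
dequeue(): [63]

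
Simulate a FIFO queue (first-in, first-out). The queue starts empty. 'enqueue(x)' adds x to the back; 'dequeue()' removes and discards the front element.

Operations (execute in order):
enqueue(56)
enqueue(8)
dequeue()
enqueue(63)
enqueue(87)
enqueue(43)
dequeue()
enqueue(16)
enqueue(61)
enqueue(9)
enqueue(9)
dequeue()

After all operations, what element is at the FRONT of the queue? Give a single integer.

Answer: 87

Derivation:
enqueue(56): queue = [56]
enqueue(8): queue = [56, 8]
dequeue(): queue = [8]
enqueue(63): queue = [8, 63]
enqueue(87): queue = [8, 63, 87]
enqueue(43): queue = [8, 63, 87, 43]
dequeue(): queue = [63, 87, 43]
enqueue(16): queue = [63, 87, 43, 16]
enqueue(61): queue = [63, 87, 43, 16, 61]
enqueue(9): queue = [63, 87, 43, 16, 61, 9]
enqueue(9): queue = [63, 87, 43, 16, 61, 9, 9]
dequeue(): queue = [87, 43, 16, 61, 9, 9]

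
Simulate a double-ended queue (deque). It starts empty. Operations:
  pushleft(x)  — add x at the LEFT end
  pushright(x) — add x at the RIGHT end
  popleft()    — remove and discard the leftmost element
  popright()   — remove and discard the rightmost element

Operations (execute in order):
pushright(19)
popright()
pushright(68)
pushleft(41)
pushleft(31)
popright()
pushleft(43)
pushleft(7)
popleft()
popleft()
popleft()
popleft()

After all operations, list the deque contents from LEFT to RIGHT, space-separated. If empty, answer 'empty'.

Answer: empty

Derivation:
pushright(19): [19]
popright(): []
pushright(68): [68]
pushleft(41): [41, 68]
pushleft(31): [31, 41, 68]
popright(): [31, 41]
pushleft(43): [43, 31, 41]
pushleft(7): [7, 43, 31, 41]
popleft(): [43, 31, 41]
popleft(): [31, 41]
popleft(): [41]
popleft(): []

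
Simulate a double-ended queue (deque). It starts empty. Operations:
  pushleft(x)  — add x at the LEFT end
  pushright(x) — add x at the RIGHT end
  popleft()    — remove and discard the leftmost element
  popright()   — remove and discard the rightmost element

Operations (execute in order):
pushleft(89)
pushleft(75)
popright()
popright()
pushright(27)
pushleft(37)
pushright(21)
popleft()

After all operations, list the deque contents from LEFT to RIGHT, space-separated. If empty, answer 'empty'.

Answer: 27 21

Derivation:
pushleft(89): [89]
pushleft(75): [75, 89]
popright(): [75]
popright(): []
pushright(27): [27]
pushleft(37): [37, 27]
pushright(21): [37, 27, 21]
popleft(): [27, 21]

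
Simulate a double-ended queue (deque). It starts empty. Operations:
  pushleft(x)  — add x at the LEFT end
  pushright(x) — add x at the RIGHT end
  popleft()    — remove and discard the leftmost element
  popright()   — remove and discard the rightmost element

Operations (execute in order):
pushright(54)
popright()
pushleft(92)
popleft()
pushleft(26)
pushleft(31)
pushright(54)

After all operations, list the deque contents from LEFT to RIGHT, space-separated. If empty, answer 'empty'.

Answer: 31 26 54

Derivation:
pushright(54): [54]
popright(): []
pushleft(92): [92]
popleft(): []
pushleft(26): [26]
pushleft(31): [31, 26]
pushright(54): [31, 26, 54]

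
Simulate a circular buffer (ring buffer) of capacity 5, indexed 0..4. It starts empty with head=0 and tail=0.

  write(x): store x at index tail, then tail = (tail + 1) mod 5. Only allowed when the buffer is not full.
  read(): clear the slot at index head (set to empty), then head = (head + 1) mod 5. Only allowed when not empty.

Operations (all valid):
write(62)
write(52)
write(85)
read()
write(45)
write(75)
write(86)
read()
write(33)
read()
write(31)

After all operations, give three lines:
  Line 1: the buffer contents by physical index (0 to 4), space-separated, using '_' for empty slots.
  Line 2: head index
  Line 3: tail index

Answer: 86 33 31 45 75
3
3

Derivation:
write(62): buf=[62 _ _ _ _], head=0, tail=1, size=1
write(52): buf=[62 52 _ _ _], head=0, tail=2, size=2
write(85): buf=[62 52 85 _ _], head=0, tail=3, size=3
read(): buf=[_ 52 85 _ _], head=1, tail=3, size=2
write(45): buf=[_ 52 85 45 _], head=1, tail=4, size=3
write(75): buf=[_ 52 85 45 75], head=1, tail=0, size=4
write(86): buf=[86 52 85 45 75], head=1, tail=1, size=5
read(): buf=[86 _ 85 45 75], head=2, tail=1, size=4
write(33): buf=[86 33 85 45 75], head=2, tail=2, size=5
read(): buf=[86 33 _ 45 75], head=3, tail=2, size=4
write(31): buf=[86 33 31 45 75], head=3, tail=3, size=5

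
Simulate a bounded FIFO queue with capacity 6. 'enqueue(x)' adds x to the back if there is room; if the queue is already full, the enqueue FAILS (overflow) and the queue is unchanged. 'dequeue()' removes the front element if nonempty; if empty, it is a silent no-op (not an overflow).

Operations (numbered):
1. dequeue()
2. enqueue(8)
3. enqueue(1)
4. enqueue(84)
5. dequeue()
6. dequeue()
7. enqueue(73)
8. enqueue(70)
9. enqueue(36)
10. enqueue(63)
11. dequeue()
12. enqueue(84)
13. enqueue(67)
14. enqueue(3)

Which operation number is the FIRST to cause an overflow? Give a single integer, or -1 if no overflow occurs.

1. dequeue(): empty, no-op, size=0
2. enqueue(8): size=1
3. enqueue(1): size=2
4. enqueue(84): size=3
5. dequeue(): size=2
6. dequeue(): size=1
7. enqueue(73): size=2
8. enqueue(70): size=3
9. enqueue(36): size=4
10. enqueue(63): size=5
11. dequeue(): size=4
12. enqueue(84): size=5
13. enqueue(67): size=6
14. enqueue(3): size=6=cap → OVERFLOW (fail)

Answer: 14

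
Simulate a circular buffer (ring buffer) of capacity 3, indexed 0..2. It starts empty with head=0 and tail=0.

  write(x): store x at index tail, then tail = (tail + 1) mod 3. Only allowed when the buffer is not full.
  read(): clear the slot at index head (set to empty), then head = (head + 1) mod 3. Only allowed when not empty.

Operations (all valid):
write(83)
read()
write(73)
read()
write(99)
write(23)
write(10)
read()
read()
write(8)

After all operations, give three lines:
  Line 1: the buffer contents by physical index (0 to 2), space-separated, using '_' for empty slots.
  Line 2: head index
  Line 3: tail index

Answer: _ 10 8
1
0

Derivation:
write(83): buf=[83 _ _], head=0, tail=1, size=1
read(): buf=[_ _ _], head=1, tail=1, size=0
write(73): buf=[_ 73 _], head=1, tail=2, size=1
read(): buf=[_ _ _], head=2, tail=2, size=0
write(99): buf=[_ _ 99], head=2, tail=0, size=1
write(23): buf=[23 _ 99], head=2, tail=1, size=2
write(10): buf=[23 10 99], head=2, tail=2, size=3
read(): buf=[23 10 _], head=0, tail=2, size=2
read(): buf=[_ 10 _], head=1, tail=2, size=1
write(8): buf=[_ 10 8], head=1, tail=0, size=2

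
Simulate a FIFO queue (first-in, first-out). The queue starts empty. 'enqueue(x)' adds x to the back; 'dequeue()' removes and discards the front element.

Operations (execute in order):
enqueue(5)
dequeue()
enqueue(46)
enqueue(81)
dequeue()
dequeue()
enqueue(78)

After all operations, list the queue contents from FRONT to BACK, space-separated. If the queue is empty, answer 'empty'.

enqueue(5): [5]
dequeue(): []
enqueue(46): [46]
enqueue(81): [46, 81]
dequeue(): [81]
dequeue(): []
enqueue(78): [78]

Answer: 78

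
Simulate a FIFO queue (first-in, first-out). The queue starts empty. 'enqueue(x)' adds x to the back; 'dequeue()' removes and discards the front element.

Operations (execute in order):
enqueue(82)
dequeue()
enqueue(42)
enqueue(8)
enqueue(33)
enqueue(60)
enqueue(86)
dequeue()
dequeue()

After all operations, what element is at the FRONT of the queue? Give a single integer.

Answer: 33

Derivation:
enqueue(82): queue = [82]
dequeue(): queue = []
enqueue(42): queue = [42]
enqueue(8): queue = [42, 8]
enqueue(33): queue = [42, 8, 33]
enqueue(60): queue = [42, 8, 33, 60]
enqueue(86): queue = [42, 8, 33, 60, 86]
dequeue(): queue = [8, 33, 60, 86]
dequeue(): queue = [33, 60, 86]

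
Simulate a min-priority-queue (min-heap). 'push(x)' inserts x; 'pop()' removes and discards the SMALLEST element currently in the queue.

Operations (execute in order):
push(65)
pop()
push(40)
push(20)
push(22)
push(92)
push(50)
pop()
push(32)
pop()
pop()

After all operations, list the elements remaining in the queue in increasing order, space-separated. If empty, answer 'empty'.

push(65): heap contents = [65]
pop() → 65: heap contents = []
push(40): heap contents = [40]
push(20): heap contents = [20, 40]
push(22): heap contents = [20, 22, 40]
push(92): heap contents = [20, 22, 40, 92]
push(50): heap contents = [20, 22, 40, 50, 92]
pop() → 20: heap contents = [22, 40, 50, 92]
push(32): heap contents = [22, 32, 40, 50, 92]
pop() → 22: heap contents = [32, 40, 50, 92]
pop() → 32: heap contents = [40, 50, 92]

Answer: 40 50 92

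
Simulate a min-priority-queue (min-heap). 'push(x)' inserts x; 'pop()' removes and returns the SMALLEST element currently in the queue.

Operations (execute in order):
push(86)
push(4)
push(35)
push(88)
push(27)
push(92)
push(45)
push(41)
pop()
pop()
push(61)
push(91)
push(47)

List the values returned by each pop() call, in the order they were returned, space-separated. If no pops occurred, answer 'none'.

Answer: 4 27

Derivation:
push(86): heap contents = [86]
push(4): heap contents = [4, 86]
push(35): heap contents = [4, 35, 86]
push(88): heap contents = [4, 35, 86, 88]
push(27): heap contents = [4, 27, 35, 86, 88]
push(92): heap contents = [4, 27, 35, 86, 88, 92]
push(45): heap contents = [4, 27, 35, 45, 86, 88, 92]
push(41): heap contents = [4, 27, 35, 41, 45, 86, 88, 92]
pop() → 4: heap contents = [27, 35, 41, 45, 86, 88, 92]
pop() → 27: heap contents = [35, 41, 45, 86, 88, 92]
push(61): heap contents = [35, 41, 45, 61, 86, 88, 92]
push(91): heap contents = [35, 41, 45, 61, 86, 88, 91, 92]
push(47): heap contents = [35, 41, 45, 47, 61, 86, 88, 91, 92]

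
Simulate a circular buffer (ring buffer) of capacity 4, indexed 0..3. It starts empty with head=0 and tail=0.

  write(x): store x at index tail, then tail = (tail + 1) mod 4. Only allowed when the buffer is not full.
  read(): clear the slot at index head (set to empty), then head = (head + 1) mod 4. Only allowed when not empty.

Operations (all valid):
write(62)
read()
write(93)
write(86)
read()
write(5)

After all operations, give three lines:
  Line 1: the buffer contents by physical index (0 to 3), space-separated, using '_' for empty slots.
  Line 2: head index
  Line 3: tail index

write(62): buf=[62 _ _ _], head=0, tail=1, size=1
read(): buf=[_ _ _ _], head=1, tail=1, size=0
write(93): buf=[_ 93 _ _], head=1, tail=2, size=1
write(86): buf=[_ 93 86 _], head=1, tail=3, size=2
read(): buf=[_ _ 86 _], head=2, tail=3, size=1
write(5): buf=[_ _ 86 5], head=2, tail=0, size=2

Answer: _ _ 86 5
2
0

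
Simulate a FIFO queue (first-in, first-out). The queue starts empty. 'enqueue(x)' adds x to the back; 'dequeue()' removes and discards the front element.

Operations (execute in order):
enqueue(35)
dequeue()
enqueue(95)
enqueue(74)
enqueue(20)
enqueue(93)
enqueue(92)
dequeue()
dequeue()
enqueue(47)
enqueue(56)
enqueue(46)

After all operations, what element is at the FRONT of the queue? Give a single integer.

Answer: 20

Derivation:
enqueue(35): queue = [35]
dequeue(): queue = []
enqueue(95): queue = [95]
enqueue(74): queue = [95, 74]
enqueue(20): queue = [95, 74, 20]
enqueue(93): queue = [95, 74, 20, 93]
enqueue(92): queue = [95, 74, 20, 93, 92]
dequeue(): queue = [74, 20, 93, 92]
dequeue(): queue = [20, 93, 92]
enqueue(47): queue = [20, 93, 92, 47]
enqueue(56): queue = [20, 93, 92, 47, 56]
enqueue(46): queue = [20, 93, 92, 47, 56, 46]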